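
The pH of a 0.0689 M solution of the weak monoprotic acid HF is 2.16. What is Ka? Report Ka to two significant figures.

[H+] = 10^(-2.16) = 6.92 × 10^-3 M
At equilibrium [HA] = 0.0689 − 6.92 × 10^-3 = 6.20 × 10^-2 M
Ka = [H+][A-]/[HA] = (6.92 × 10^-3)² / 6.20 × 10^-2 = 7.7 × 10^-4

Ka = 7.7 × 10^-4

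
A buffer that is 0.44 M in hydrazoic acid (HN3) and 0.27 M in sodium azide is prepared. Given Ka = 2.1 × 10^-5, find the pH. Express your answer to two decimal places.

pKa = −log(2.1 × 10^-5) = 4.678
pH = pKa + log([A⁻]/[HA]) = 4.678 + log(0.27/0.44)
pH = 4.678 + (-0.212) = 4.47

pH = 4.47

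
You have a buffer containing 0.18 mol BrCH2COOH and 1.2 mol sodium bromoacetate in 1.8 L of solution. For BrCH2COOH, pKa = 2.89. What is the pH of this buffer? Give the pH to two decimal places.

Henderson–Hasselbalch: pH = pKa + log([BrCH2COO-]/[BrCH2COOH]) = 2.89 + log(1.2/0.18)
pH = 2.89 + (+0.824) = 3.71

pH = 3.71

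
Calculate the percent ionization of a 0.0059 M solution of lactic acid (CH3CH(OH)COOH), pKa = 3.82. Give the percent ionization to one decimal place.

CH3CH(OH)COOH ⇌ CH3CH(OH)COO- + H+; let x = [H+] at equilibrium.
Ka = 10^(−3.82) = 1.51 × 10^-4
Ka = x²/(C₀ − x); solving the quadratic gives x = 8.71 × 10^-4 M.
Fraction ionized = 8.71 × 10^-4 / 0.0059 = 0.1476 → 14.8%

14.8%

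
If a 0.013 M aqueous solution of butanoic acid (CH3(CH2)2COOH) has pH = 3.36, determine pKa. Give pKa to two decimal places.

pKa = 4.82

[H+] = 10^(-3.36) = 4.37 × 10^-4 M
At equilibrium [HA] = 0.013 − 4.37 × 10^-4 = 1.26 × 10^-2 M
Ka = [H+][A-]/[HA] = (4.37 × 10^-4)² / 1.26 × 10^-2 = 1.52 × 10^-5
pKa = -log(1.52 × 10^-5) = 4.82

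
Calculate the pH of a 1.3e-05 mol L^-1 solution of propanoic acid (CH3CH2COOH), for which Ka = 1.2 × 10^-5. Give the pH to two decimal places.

CH3CH2COOH ⇌ CH3CH2COO- + H+
Ka = x²/(1.3e-05 − x) = 1.2 × 10^-5
Here C₀/Ka ≈ 1.08, so the small-x approximation fails. Use the quadratic:
x = [−1.2e-05 + √(1.2e-05² + 6.24e-10)]/2 = 7.86 × 10^-6 M
pH = −log[H+] = −log(7.86 × 10^-6) = 5.10

pH = 5.10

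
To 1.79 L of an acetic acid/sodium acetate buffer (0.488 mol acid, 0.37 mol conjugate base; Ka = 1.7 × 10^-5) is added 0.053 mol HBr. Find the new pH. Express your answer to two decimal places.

Added H+ converts CH3COO- to CH3COOH: CH3COOH → 0.541 mol, CH3COO- → 0.317 mol.
pKa = −log(1.7 × 10^-5) = 4.770
Henderson–Hasselbalch with mole ratio 0.317/0.541: pH = 4.770 + (-0.232)

pH = 4.54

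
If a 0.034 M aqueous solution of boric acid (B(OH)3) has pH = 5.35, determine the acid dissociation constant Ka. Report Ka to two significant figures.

[H+] = 10^(-5.35) = 4.47 × 10^-6 M
At equilibrium [HA] = 0.034 − 4.47 × 10^-6 = 3.40 × 10^-2 M
Ka = [H+][A-]/[HA] = (4.47 × 10^-6)² / 3.40 × 10^-2 = 5.9 × 10^-10

Ka = 5.9 × 10^-10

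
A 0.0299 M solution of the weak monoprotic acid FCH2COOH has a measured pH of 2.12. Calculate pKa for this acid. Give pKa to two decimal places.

[H+] = 10^(-2.12) = 7.59 × 10^-3 M
At equilibrium [HA] = 0.0299 − 7.59 × 10^-3 = 2.23 × 10^-2 M
Ka = [H+][A-]/[HA] = (7.59 × 10^-3)² / 2.23 × 10^-2 = 2.58 × 10^-3
pKa = -log(2.58 × 10^-3) = 2.59

pKa = 2.59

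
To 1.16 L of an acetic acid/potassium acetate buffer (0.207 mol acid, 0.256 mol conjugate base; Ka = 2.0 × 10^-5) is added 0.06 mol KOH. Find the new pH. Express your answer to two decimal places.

OH- converts CH3COOH to CH3COO-: CH3COOH → 0.147 mol, CH3COO- → 0.316 mol.
pKa = −log(2.0 × 10^-5) = 4.699
pH = pKa + log([A⁻]/[HA]) = 4.699 + log(0.316/0.147) = 4.699 +0.332

pH = 5.03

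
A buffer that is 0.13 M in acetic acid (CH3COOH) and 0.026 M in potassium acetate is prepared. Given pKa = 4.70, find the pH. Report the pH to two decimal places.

Henderson–Hasselbalch: pH = pKa + log([CH3COO-]/[CH3COOH]) = 4.70 + log(0.026/0.13)
pH = 4.70 + (-0.699) = 4.00

pH = 4.00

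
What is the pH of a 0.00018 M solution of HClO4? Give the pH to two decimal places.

HClO4 is a strong acid and dissociates completely, so [H+] = 0.00018 M.
pH = -log(0.00018) = 3.74

pH = 3.74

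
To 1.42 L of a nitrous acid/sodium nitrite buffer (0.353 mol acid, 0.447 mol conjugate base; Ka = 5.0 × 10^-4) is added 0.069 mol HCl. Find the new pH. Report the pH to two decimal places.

After neutralization: n(HNO2) = 0.422 mol, n(NO2-) = 0.378 mol.
pKa = −log(5.0 × 10^-4) = 3.301
pH = pKa + log(n_NO2-/n_HNO2) = 3.301 + log(0.378/0.422) = 3.301 + (-0.048)

pH = 3.25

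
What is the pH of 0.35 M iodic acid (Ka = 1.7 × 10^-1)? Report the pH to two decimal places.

HIO3 ⇌ IO3- + H+
Ka = [H+]²/(0.35 − [H+]) = 1.7 × 10^-1
The 5% rule fails; solving [H+]² + Ka·[H+] − Ka·C₀ = 0 exactly:
[H+] = (−Ka + √(Ka² + 4·Ka·C₀))/2 = 1.73 × 10^-1 M
pH = −log(1.73 × 10^-1) = 0.76

pH = 0.76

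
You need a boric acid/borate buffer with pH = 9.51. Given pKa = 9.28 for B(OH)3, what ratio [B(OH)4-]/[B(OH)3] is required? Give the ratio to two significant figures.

pH = pKa + log(r) ⇒ log(r) = 9.51 − 9.28 = +0.23
r = [B(OH)4-]/[B(OH)3] = 10^(+0.23) = 1.7

ratio = 1.7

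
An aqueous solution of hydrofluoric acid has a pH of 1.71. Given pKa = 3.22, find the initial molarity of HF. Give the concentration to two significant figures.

[H+] = 10^(-1.71) = 1.95 × 10^-2 M = x
Ka = 10^(−3.22) = 6.03 × 10^-4
Ka = x²/(C₀ − x) ⇒ C₀ = x + x²/Ka
C₀ = 1.95 × 10^-2 + (1.95 × 10^-2)²/(6.03 × 10^-4) = 6.50 × 10^-1 M

C₀ = 6.5 × 10^-1 M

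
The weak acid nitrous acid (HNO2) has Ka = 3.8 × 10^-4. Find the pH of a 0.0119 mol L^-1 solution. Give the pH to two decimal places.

HNO2 ⇌ NO2- + H+
From the ICE table, Ka = [H+]²/(0.0119 − [H+]) = 3.8 × 10^-4.
The 5% rule fails; solving [H+]² + Ka·[H+] − Ka·C₀ = 0 exactly:
[H+] = [−0.00038 + √(0.00038² + 1.81e-05)]/2 = 1.94 × 10^-3 M
pH = −log(1.94 × 10^-3) = 2.71

pH = 2.71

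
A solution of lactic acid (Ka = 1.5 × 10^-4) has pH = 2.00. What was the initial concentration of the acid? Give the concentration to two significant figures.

C₀ = 6.8 × 10^-1 M

[H+] = 10^(-2.00) = 1.00 × 10^-2 M = x
Ka = x²/(C₀ − x) ⇒ C₀ = x + x²/Ka
C₀ = 1.00 × 10^-2 + (1.00 × 10^-2)²/(1.5 × 10^-4) = 6.77 × 10^-1 M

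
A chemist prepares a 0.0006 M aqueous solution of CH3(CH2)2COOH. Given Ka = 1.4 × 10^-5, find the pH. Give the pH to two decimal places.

pH = 4.07

CH3(CH2)2COOH ⇌ CH3(CH2)2COO- + H+
Ka = [H+]²/(0.0006 − [H+]) = 1.4 × 10^-5
[H+] is not negligible relative to C₀; solve [H+]² + 1.4e-05·[H+] − 8.4e-09 = 0.
[H+] = (−Ka + √(Ka² + 4·Ka·C₀))/2 = 8.49 × 10^-5 M
pH = −log[H+] = −log(8.49 × 10^-5) = 4.07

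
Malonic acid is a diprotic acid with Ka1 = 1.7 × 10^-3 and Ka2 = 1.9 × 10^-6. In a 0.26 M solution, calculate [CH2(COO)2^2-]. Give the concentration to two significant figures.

1.9 × 10^-6 M

First ionization gives [H+] ≈ [CH2(COOH)COO-] = 2.02 × 10^-2 M.
Second step: Ka2 = [H+][CH2(COO)2^2-]/[CH2(COOH)COO-] ≈ [CH2(COO)2^2-] (since [H+] ≈ [CH2(COOH)COO-]).
So [CH2(COO)2^2-] ≈ Ka2.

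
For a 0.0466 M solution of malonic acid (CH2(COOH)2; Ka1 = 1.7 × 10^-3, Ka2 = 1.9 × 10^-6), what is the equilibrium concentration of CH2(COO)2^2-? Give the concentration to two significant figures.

1.9 × 10^-6 M

First ionization gives [H+] ≈ [CH2(COOH)COO-] = 8.09 × 10^-3 M.
Second step: Ka2 = [H+][CH2(COO)2^2-]/[CH2(COOH)COO-] ≈ [CH2(COO)2^2-] (since [H+] ≈ [CH2(COOH)COO-]).
So [CH2(COO)2^2-] ≈ Ka2.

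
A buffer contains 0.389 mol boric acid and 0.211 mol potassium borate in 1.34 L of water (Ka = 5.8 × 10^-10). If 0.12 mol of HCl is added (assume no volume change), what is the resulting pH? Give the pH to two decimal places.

pH = 8.49

Added H+ converts B(OH)4- to B(OH)3: B(OH)3 → 0.509 mol, B(OH)4- → 0.091 mol.
pKa = −log(5.8 × 10^-10) = 9.237
Henderson–Hasselbalch with mole ratio 0.091/0.509: pH = 9.237 + (-0.748)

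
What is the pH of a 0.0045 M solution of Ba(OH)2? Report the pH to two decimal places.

pH = 11.95

Ba(OH)2 is a strong base (each formula unit releases 2 OH-); [OH-] = 0.009 M.
pOH = -log(0.009) = 2.05
pH = 14.00 - 2.05 = 11.95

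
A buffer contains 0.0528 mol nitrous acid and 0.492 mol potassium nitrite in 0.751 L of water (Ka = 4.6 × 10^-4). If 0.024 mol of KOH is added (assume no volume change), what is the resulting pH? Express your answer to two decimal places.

pH = 4.59

After neutralization: n(HNO2) = 0.0288 mol, n(NO2-) = 0.516 mol.
pKa = −log(4.6 × 10^-4) = 3.337
pH = pKa + log(n_NO2-/n_HNO2) = 3.337 + log(0.516/0.0288) = 3.337 + (+1.253)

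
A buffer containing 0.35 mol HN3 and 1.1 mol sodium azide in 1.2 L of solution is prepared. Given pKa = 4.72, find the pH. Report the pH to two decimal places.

Henderson–Hasselbalch: pH = pKa + log([N3-]/[HN3]) = 4.72 + log(1.1/0.35)
pH = 4.72 + (+0.497) = 5.22

pH = 5.22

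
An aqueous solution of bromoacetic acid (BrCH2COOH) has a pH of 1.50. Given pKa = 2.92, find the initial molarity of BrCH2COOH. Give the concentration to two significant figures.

[H+] = 10^(-1.50) = 3.16 × 10^-2 M = x
Ka = 10^(−2.92) = 1.20 × 10^-3
Ka = x²/(C₀ − x) ⇒ C₀ = x + x²/Ka
C₀ = 3.16 × 10^-2 + (3.16 × 10^-2)²/(1.20 × 10^-3) = 8.64 × 10^-1 M

C₀ = 8.6 × 10^-1 M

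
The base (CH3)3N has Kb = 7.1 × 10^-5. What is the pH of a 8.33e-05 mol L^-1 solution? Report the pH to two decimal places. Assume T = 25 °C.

(CH3)3N + H2O ⇌ (CH3)3NH+ + OH-
From the ICE table, Kb = [OH-]²/(8.33e-05 − [OH-]) = 7.1 × 10^-5.
Here C₀/Kb ≈ 1.17, so the small-[OH-] approximation fails. Use the quadratic:
[OH-] = [−7.1e-05 + √(7.1e-05² + 2.37e-08)]/2 = 4.92 × 10^-5 M
pOH = 4.31, so pH = 14.00 − pOH = 9.69

pH = 9.69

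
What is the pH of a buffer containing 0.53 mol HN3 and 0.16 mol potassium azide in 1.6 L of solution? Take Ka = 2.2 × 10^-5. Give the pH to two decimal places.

pKa = −log(2.2 × 10^-5) = 4.658
Using pH = pKa + log([base]/[acid]) with [base]/[acid] = 0.16/0.53:
pH = 4.658 + (-0.520) = 4.14

pH = 4.14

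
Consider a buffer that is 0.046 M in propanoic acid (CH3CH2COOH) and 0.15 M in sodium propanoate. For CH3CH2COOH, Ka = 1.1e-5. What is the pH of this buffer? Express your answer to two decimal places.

pKa = −log(1.1 × 10^-5) = 4.959
Henderson–Hasselbalch: pH = pKa + log([CH3CH2COO-]/[CH3CH2COOH]) = 4.959 + log(0.15/0.046)
pH = 4.959 + (+0.513) = 5.47

pH = 5.47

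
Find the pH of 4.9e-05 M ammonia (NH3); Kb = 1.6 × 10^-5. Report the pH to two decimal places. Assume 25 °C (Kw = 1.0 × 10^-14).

pH = 9.32

NH3 + H2O ⇌ NH4+ + OH-
Kb = [OH-]²/(4.9e-05 − [OH-]) = 1.6 × 10^-5
[OH-] is not negligible relative to C₀; solve [OH-]² + 1.6e-05·[OH-] − 7.84e-10 = 0.
[OH-] = [−1.6e-05 + √(1.6e-05² + 3.14e-09)]/2 = 2.11 × 10^-5 M
pOH = −log(2.11 × 10^-5) = 4.68; pH = 14.00 − 4.68 = 9.32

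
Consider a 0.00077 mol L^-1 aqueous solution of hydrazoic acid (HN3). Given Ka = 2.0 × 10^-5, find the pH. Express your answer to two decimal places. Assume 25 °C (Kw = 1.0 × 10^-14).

pH = 3.94

HN3 ⇌ N3- + H+
Let x = [H+] at equilibrium. Ka = x²/(0.00077 − x).
Here C₀/Ka ≈ 38.5, so the small-x approximation fails. Use the quadratic:
x = [−2e-05 + √(2e-05² + 6.16e-08)]/2 = 1.14 × 10^-4 M
pH = −log[H+] = −log(1.14 × 10^-4) = 3.94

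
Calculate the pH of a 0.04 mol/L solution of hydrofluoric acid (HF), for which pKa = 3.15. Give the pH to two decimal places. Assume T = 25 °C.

pH = 2.30

HF ⇌ F- + H+
Ka = 10^(−3.15) = 7.08 × 10^-4
Ka = [H+]²/(0.04 − [H+]) = 7.08 × 10^-4
Here C₀/Ka ≈ 56.5, so the small-[H+] approximation fails. Use the quadratic:
[H+] = (−Ka + √(Ka² + 4·Ka·C₀))/2 = 4.98 × 10^-3 M
pH = −log[H+] = −log(4.98 × 10^-3) = 2.30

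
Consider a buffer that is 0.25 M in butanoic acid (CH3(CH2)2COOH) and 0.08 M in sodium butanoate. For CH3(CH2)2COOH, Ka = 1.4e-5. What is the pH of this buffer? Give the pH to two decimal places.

pKa = −log(1.4 × 10^-5) = 4.854
Henderson–Hasselbalch: pH = pKa + log([CH3(CH2)2COO-]/[CH3(CH2)2COOH]) = 4.854 + log(0.08/0.25)
pH = 4.854 + (-0.495) = 4.36

pH = 4.36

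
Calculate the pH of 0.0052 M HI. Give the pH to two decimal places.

HI is a strong acid and dissociates completely, so [H+] = 0.0052 M.
pH = -log(0.0052) = 2.28

pH = 2.28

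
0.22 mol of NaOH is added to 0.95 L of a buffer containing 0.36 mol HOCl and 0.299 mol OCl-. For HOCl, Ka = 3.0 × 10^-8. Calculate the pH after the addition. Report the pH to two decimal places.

After neutralization: n(HOCl) = 0.14 mol, n(OCl-) = 0.519 mol.
pKa = −log(3.0 × 10^-8) = 7.523
Henderson–Hasselbalch with mole ratio 0.519/0.14: pH = 7.523 + (+0.569)

pH = 8.09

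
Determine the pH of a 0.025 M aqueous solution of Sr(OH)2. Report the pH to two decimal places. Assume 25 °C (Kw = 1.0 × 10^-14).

Sr(OH)2 is a strong base (each formula unit releases 2 OH-); [OH-] = 0.05 M.
pOH = -log(0.05) = 1.30
pH = 14.00 - 1.30 = 12.70

pH = 12.70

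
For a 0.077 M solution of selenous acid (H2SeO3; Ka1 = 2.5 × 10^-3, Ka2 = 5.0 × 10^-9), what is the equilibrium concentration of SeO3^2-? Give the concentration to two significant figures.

First ionization gives [H+] ≈ [HSeO3-] = 1.27 × 10^-2 M.
Second step: Ka2 = [H+][SeO3^2-]/[HSeO3-] ≈ [SeO3^2-] (since [H+] ≈ [HSeO3-]).
So [SeO3^2-] ≈ Ka2.

5.0 × 10^-9 M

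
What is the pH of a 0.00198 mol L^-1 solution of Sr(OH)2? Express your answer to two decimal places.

Sr(OH)2 is a strong base (each formula unit releases 2 OH-); [OH-] = 0.00396 M.
pOH = -log(0.00396) = 2.40
pH = 14.00 - 2.40 = 11.60

pH = 11.60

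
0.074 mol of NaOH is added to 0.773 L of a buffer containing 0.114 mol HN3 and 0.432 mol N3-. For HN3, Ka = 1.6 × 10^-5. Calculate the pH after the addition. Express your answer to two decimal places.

After neutralization: n(HN3) = 0.04 mol, n(N3-) = 0.506 mol.
pKa = −log(1.6 × 10^-5) = 4.796
Henderson–Hasselbalch with mole ratio 0.506/0.04: pH = 4.796 + (+1.102)

pH = 5.90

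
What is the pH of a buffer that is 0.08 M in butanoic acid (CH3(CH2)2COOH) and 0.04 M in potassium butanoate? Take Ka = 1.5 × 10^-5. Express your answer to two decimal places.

pKa = −log(1.5 × 10^-5) = 4.824
pH = pKa + log([A⁻]/[HA]) = 4.824 + log(0.04/0.08)
pH = 4.824 + (-0.301) = 4.52

pH = 4.52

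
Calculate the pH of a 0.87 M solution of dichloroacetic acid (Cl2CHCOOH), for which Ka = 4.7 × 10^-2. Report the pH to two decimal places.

pH = 0.74

Cl2CHCOOH ⇌ Cl2CHCOO- + H+
From the ICE table, Ka = [H+]²/(0.87 − [H+]) = 4.7 × 10^-2.
Here C₀/Ka ≈ 18.5, so the small-[H+] approximation fails. Use the quadratic:
[H+] = (−Ka + √(Ka² + 4·Ka·C₀))/2 = 1.80 × 10^-1 M
pH = −log(1.80 × 10^-1) = 0.74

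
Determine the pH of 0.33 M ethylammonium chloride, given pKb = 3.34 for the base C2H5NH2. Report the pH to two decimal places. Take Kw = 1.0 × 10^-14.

pH = 5.57

C2H5NH3+ is the conjugate acid of the weak base C2H5NH2.
Kb = 10^(−3.34) = 4.57 × 10^-4
Ka = Kw/Kb = 1.0×10^-14 / 4.57 × 10^-4 = 2.19 × 10^-11
Ka = [H+]²/(0.33 − [H+]) = 2.19 × 10^-11
Assume [H+] ≪ 0.33: [H+] ≈ √(2.19 × 10^-11 × 0.33) = 2.69 × 10^-6 M
Check: 0.00081% ionized — well under 5%, approximation valid.
pH = −log(2.69 × 10^-6) = 5.57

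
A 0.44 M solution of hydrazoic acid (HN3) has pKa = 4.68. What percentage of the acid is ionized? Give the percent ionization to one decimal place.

0.7%

HN3 ⇌ N3- + H+; let x = [H+] at equilibrium.
Ka = 10^(−4.68) = 2.09 × 10^-5
x ≈ √(Ka·C₀) = √(2.09 × 10^-5 × 0.44) = 3.03 × 10^-3 M
% ionization = x/C₀ × 100% = 3.03 × 10^-3/0.44 × 100% = 0.7%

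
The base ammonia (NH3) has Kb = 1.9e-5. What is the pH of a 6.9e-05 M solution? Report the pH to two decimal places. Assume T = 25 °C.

NH3 + H2O ⇌ NH4+ + OH-
From the ICE table, Kb = [OH-]²/(6.9e-05 − [OH-]) = 1.9 × 10^-5.
The 5% rule fails; solving [OH-]² + Kb·[OH-] − Kb·C₀ = 0 exactly:
[OH-] = (−Kb + √(Kb² + 4·Kb·C₀))/2 = 2.79 × 10^-5 M
pOH = −log(2.79 × 10^-5) = 4.55; pH = 14.00 − 4.55 = 9.45

pH = 9.45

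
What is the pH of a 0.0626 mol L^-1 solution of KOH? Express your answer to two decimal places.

pH = 12.80

KOH is a strong base; [OH-] = 0.0626 M.
pOH = -log(0.0626) = 1.20
pH = 14.00 - 1.20 = 12.80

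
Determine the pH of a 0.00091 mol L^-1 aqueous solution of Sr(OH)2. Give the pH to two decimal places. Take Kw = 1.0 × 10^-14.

pH = 11.26

Sr(OH)2 is a strong base (each formula unit releases 2 OH-); [OH-] = 0.00182 M.
pOH = -log(0.00182) = 2.74
pH = 14.00 - 2.74 = 11.26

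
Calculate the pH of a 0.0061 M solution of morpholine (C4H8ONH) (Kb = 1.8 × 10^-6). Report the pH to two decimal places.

C4H8ONH + H2O ⇌ C4H8ONH2+ + OH-
Kb = [OH-]²/(0.0061 − [OH-]) = 1.8 × 10^-6
Assume [OH-] ≪ 0.0061: [OH-] ≈ √(1.8 × 10^-6 × 0.0061) = 1.05 × 10^-4 M
Check: 1.7% ionized — well under 5%, approximation valid.
pOH = 3.98, so pH = 14.00 − pOH = 10.02

pH = 10.02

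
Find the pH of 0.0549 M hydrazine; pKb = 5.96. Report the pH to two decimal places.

N2H4 + H2O ⇌ N2H5+ + OH-
Kb = 10^(−5.96) = 1.10 × 10^-6
Let x = [OH-] at equilibrium. Kb = x²/(0.0549 − x).
Since Kb ≪ C₀, x ≈ √(Kb·C₀) = 2.46 × 10^-4 M.
Check: 0.45% ionized — well under 5%, approximation valid.
pOH = −log(2.46 × 10^-4) = 3.61; pH = 14.00 − 3.61 = 10.39

pH = 10.39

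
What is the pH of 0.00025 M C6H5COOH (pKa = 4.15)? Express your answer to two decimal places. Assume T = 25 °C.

pH = 3.99

C6H5COOH ⇌ C6H5COO- + H+
Ka = 10^(−4.15) = 7.08 × 10^-5
Let x = [H+] at equilibrium. Ka = x²/(0.00025 − x).
Here C₀/Ka ≈ 3.53, so the small-x approximation fails. Use the quadratic:
x = [−7.08e-05 + √(7.08e-05² + 7.08e-08)]/2 = 1.02 × 10^-4 M
pH = −log(1.02 × 10^-4) = 3.99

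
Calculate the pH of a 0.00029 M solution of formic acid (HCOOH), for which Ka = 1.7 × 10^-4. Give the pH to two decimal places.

pH = 3.82

HCOOH ⇌ HCOO- + H+
From the ICE table, Ka = [H+]²/(0.00029 − [H+]) = 1.7 × 10^-4.
[H+] is not negligible relative to C₀; solve [H+]² + 0.00017·[H+] − 4.93e-08 = 0.
[H+] = (−Ka + √(Ka² + 4·Ka·C₀))/2 = 1.53 × 10^-4 M
pH = −log[H+] = −log(1.53 × 10^-4) = 3.82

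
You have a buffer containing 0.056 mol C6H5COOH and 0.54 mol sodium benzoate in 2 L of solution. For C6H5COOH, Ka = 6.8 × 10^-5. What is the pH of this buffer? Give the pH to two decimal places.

pKa = −log(6.8 × 10^-5) = 4.167
Henderson–Hasselbalch: pH = pKa + log([C6H5COO-]/[C6H5COOH]) = 4.167 + log(0.54/0.056)
pH = 4.167 + (+0.984) = 5.15

pH = 5.15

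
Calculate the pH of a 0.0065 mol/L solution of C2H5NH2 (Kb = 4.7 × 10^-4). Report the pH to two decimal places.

C2H5NH2 + H2O ⇌ C2H5NH3+ + OH-
Kb = x²/(0.0065 − x) = 4.7 × 10^-4
Here C₀/Kb ≈ 13.8, so the small-x approximation fails. Use the quadratic:
x = (−Kb + √(Kb² + 4·Kb·C₀))/2 = 1.53 × 10^-3 M
pOH = −log(1.53 × 10^-3) = 2.82; pH = 14.00 − 2.82 = 11.18

pH = 11.18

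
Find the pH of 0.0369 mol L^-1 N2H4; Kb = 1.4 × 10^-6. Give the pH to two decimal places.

pH = 10.36

N2H4 + H2O ⇌ N2H5+ + OH-
Let x = [OH-] at equilibrium. Kb = x²/(0.0369 − x).
Since Kb ≪ C₀, x ≈ √(Kb·C₀) = 2.27 × 10^-4 M.
pOH = −log(2.27 × 10^-4) = 3.64; pH = 14.00 − 3.64 = 10.36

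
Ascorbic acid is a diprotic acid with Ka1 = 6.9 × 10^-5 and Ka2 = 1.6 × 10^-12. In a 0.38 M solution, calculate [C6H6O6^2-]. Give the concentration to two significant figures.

1.6 × 10^-12 M

First ionization gives [H+] ≈ [HC6H6O6-] = 5.12 × 10^-3 M.
Second step: Ka2 = [H+][C6H6O6^2-]/[HC6H6O6-] ≈ [C6H6O6^2-] (since [H+] ≈ [HC6H6O6-]).
So [C6H6O6^2-] ≈ Ka2.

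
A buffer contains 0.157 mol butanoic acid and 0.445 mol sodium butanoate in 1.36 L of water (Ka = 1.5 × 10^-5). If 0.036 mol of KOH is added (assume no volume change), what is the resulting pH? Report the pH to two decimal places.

pH = 5.42

OH- converts CH3(CH2)2COOH to CH3(CH2)2COO-: CH3(CH2)2COOH → 0.121 mol, CH3(CH2)2COO- → 0.481 mol.
pKa = −log(1.5 × 10^-5) = 4.824
pH = pKa + log(n_CH3(CH2)2COO-/n_CH3(CH2)2COOH) = 4.824 + log(0.481/0.121) = 4.824 + (+0.599)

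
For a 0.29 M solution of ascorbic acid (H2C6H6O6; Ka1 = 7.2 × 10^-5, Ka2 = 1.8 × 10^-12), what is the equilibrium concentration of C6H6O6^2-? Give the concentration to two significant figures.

First ionization gives [H+] ≈ [HC6H6O6-] = 4.57 × 10^-3 M.
Second step: Ka2 = [H+][C6H6O6^2-]/[HC6H6O6-] ≈ [C6H6O6^2-] (since [H+] ≈ [HC6H6O6-]).
So [C6H6O6^2-] ≈ Ka2.

1.8 × 10^-12 M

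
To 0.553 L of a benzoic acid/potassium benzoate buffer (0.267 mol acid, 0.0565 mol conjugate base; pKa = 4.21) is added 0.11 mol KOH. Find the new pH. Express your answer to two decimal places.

pH = 4.24

After neutralization: n(C6H5COOH) = 0.157 mol, n(C6H5COO-) = 0.167 mol.
Henderson–Hasselbalch with mole ratio 0.167/0.157: pH = 4.21 + (+0.027)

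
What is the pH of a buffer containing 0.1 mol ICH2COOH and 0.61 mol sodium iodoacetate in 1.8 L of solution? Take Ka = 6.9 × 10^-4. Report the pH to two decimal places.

pKa = −log(6.9 × 10^-4) = 3.161
Using pH = pKa + log([base]/[acid]) with [base]/[acid] = 0.61/0.1:
pH = 3.161 + (+0.785) = 3.95

pH = 3.95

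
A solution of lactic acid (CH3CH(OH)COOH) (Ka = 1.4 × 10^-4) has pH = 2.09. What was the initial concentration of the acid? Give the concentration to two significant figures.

C₀ = 4.8 × 10^-1 M

[H+] = 10^(-2.09) = 8.13 × 10^-3 M = x
Ka = x²/(C₀ − x) ⇒ C₀ = x + x²/Ka
C₀ = 8.13 × 10^-3 + (8.13 × 10^-3)²/(1.4 × 10^-4) = 4.80 × 10^-1 M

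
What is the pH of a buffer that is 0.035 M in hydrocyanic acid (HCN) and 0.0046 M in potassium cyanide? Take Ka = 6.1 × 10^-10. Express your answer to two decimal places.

pH = 8.33

pKa = −log(6.1 × 10^-10) = 9.215
pH = pKa + log([A⁻]/[HA]) = 9.215 + log(0.0046/0.035)
pH = 9.215 + (-0.881) = 8.33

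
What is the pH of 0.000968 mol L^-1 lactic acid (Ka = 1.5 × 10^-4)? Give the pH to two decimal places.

pH = 3.50

CH3CH(OH)COOH ⇌ CH3CH(OH)COO- + H+
Ka = [H+]²/(0.000968 − [H+]) = 1.5 × 10^-4
The 5% rule fails; solving [H+]² + Ka·[H+] − Ka·C₀ = 0 exactly:
[H+] = (−Ka + √(Ka² + 4·Ka·C₀))/2 = 3.13 × 10^-4 M
pH = −log[H+] = −log(3.13 × 10^-4) = 3.50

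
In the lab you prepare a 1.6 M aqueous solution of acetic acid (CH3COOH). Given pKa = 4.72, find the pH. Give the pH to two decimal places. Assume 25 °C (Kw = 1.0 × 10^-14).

CH3COOH ⇌ CH3COO- + H+
Ka = 10^(−4.72) = 1.91 × 10^-5
From the ICE table, Ka = [H+]²/(1.6 − [H+]) = 1.91 × 10^-5.
Since Ka ≪ C₀, [H+] ≈ √(Ka·C₀) = 5.53 × 10^-3 M.
([H+]/C₀ = 0.35% < 5%, so the approximation holds.)
pH = −log[H+] = −log(5.53 × 10^-3) = 2.26

pH = 2.26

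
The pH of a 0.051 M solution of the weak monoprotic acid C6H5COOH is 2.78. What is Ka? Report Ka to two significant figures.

Ka = 5.6 × 10^-5

[H+] = 10^(-2.78) = 1.66 × 10^-3 M
At equilibrium [HA] = 0.051 − 1.66 × 10^-3 = 4.93 × 10^-2 M
Ka = [H+][A-]/[HA] = (1.66 × 10^-3)² / 4.93 × 10^-2 = 5.6 × 10^-5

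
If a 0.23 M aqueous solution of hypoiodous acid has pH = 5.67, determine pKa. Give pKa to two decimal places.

[H+] = 10^(-5.67) = 2.14 × 10^-6 M
At equilibrium [HA] = 0.23 − 2.14 × 10^-6 = 2.30 × 10^-1 M
Ka = [H+][A-]/[HA] = (2.14 × 10^-6)² / 2.30 × 10^-1 = 1.99 × 10^-11
pKa = -log(1.99 × 10^-11) = 10.70

pKa = 10.70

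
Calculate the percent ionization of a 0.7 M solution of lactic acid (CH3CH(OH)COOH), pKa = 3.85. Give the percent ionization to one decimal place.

CH3CH(OH)COOH ⇌ CH3CH(OH)COO- + H+; let x = [H+] at equilibrium.
Ka = 10^(−3.85) = 1.41 × 10^-4
x ≈ √(Ka·C₀) = √(1.41 × 10^-4 × 0.7) = 9.93 × 10^-3 M
Fraction ionized = 9.93 × 10^-3 / 0.7 = 0.0142 → 1.4%

1.4%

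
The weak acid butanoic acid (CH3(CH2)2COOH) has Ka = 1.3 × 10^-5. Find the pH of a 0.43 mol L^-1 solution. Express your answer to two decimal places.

pH = 2.63

CH3(CH2)2COOH ⇌ CH3(CH2)2COO- + H+
Ka = x²/(0.43 − x) = 1.3 × 10^-5
Neglecting x in the denominator: x = √(1.3 × 10^-5 × 0.43) = 2.36 × 10^-3 M
(x/C₀ = 0.55% < 5%, so the approximation holds.)
pH = −log[H+] = −log(2.36 × 10^-3) = 2.63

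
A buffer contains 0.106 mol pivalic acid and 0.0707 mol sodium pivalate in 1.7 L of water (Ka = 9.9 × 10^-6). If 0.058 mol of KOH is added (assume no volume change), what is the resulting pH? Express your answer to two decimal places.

pH = 5.43

OH- converts (CH3)3CCOOH to (CH3)3CCOO-: (CH3)3CCOOH → 0.048 mol, (CH3)3CCOO- → 0.129 mol.
pKa = −log(9.9 × 10^-6) = 5.004
pH = pKa + log(n_(CH3)3CCOO-/n_(CH3)3CCOOH) = 5.004 + log(0.129/0.048) = 5.004 + (+0.429)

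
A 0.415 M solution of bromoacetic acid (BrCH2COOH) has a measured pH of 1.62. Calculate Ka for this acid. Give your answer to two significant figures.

[H+] = 10^(-1.62) = 2.40 × 10^-2 M
At equilibrium [HA] = 0.415 − 2.40 × 10^-2 = 3.91 × 10^-1 M
Ka = [H+][A-]/[HA] = (2.40 × 10^-2)² / 3.91 × 10^-1 = 1.5 × 10^-3

Ka = 1.5 × 10^-3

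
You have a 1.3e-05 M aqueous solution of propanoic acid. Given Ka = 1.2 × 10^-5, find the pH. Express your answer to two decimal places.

CH3CH2COOH ⇌ CH3CH2COO- + H+
From the ICE table, Ka = x²/(1.3e-05 − x) = 1.2 × 10^-5.
x is not negligible relative to C₀; solve x² + 1.2e-05·x − 1.56e-10 = 0.
x = (−Ka + √(Ka² + 4·Ka·C₀))/2 = 7.86 × 10^-6 M
pH = −log[H+] = −log(7.86 × 10^-6) = 5.10

pH = 5.10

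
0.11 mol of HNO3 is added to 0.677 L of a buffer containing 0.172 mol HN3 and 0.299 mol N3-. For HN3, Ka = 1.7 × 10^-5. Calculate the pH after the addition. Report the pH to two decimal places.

Added H+ converts N3- to HN3: HN3 → 0.282 mol, N3- → 0.189 mol.
pKa = −log(1.7 × 10^-5) = 4.770
pH = pKa + log([A⁻]/[HA]) = 4.770 + log(0.189/0.282) = 4.770 -0.174

pH = 4.60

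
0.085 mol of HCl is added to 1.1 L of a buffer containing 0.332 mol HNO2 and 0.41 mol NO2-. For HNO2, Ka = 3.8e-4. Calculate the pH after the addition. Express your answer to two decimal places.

After neutralization: n(HNO2) = 0.417 mol, n(NO2-) = 0.325 mol.
pKa = −log(3.8 × 10^-4) = 3.420
Henderson–Hasselbalch with mole ratio 0.325/0.417: pH = 3.420 + (-0.108)

pH = 3.31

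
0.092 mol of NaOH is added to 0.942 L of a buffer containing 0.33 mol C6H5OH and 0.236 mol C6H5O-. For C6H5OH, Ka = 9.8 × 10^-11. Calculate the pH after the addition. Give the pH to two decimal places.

pH = 10.15

After neutralization: n(C6H5OH) = 0.238 mol, n(C6H5O-) = 0.328 mol.
pKa = −log(9.8 × 10^-11) = 10.009
pH = pKa + log(n_C6H5O-/n_C6H5OH) = 10.009 + log(0.328/0.238) = 10.009 + (+0.139)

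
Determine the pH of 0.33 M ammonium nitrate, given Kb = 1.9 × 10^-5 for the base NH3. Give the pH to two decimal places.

NH4+ is the conjugate acid of the weak base NH3.
Ka = Kw/Kb = 1.0×10^-14 / 1.9 × 10^-5 = 5.26 × 10^-10
From the ICE table, Ka = [H+]²/(0.33 − [H+]) = 5.26 × 10^-10.
Neglecting [H+] in the denominator: [H+] = √(5.26 × 10^-10 × 0.33) = 1.32 × 10^-5 M
Check: 0.004% ionized — well under 5%, approximation valid.
pH = −log[H+] = −log(1.32 × 10^-5) = 4.88

pH = 4.88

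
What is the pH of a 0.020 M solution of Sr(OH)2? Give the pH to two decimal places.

pH = 12.60

Sr(OH)2 is a strong base (each formula unit releases 2 OH-); [OH-] = 0.04 M.
pOH = -log(0.04) = 1.40
pH = 14.00 - 1.40 = 12.60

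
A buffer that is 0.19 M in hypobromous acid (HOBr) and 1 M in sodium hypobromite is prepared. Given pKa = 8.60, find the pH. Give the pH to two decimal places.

pH = 9.32

Using pH = pKa + log([base]/[acid]) with [base]/[acid] = 1/0.19:
pH = 8.60 + (+0.721) = 9.32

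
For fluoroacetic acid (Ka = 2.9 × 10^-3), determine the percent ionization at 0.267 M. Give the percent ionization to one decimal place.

9.9%

FCH2COOH ⇌ FCH2COO- + H+; let x = [H+] at equilibrium.
Ka = x²/(C₀ − x); solving the quadratic gives x = 2.64 × 10^-2 M.
Fraction ionized = 2.64 × 10^-2 / 0.267 = 0.0989 → 9.9%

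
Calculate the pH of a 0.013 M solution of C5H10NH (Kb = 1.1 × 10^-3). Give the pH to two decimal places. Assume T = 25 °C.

C5H10NH + H2O ⇌ C5H10NH2+ + OH-
From the ICE table, Kb = [OH-]²/(0.013 − [OH-]) = 1.1 × 10^-3.
Here C₀/Kb ≈ 11.8, so the small-[OH-] approximation fails. Use the quadratic:
[OH-] = (−Kb + √(Kb² + 4·Kb·C₀))/2 = 3.27 × 10^-3 M
pOH = −log(3.27 × 10^-3) = 2.49; pH = 14.00 − 2.49 = 11.51

pH = 11.51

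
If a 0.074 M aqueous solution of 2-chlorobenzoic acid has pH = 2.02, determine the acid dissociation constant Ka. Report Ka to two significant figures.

Ka = 1.4 × 10^-3

[H+] = 10^(-2.02) = 9.55 × 10^-3 M
At equilibrium [HA] = 0.074 − 9.55 × 10^-3 = 6.44 × 10^-2 M
Ka = [H+][A-]/[HA] = (9.55 × 10^-3)² / 6.44 × 10^-2 = 1.4 × 10^-3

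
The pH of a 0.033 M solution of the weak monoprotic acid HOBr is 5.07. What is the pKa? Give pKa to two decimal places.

pKa = 8.66

[H+] = 10^(-5.07) = 8.51 × 10^-6 M
At equilibrium [HA] = 0.033 − 8.51 × 10^-6 = 3.30 × 10^-2 M
Ka = [H+][A-]/[HA] = (8.51 × 10^-6)² / 3.30 × 10^-2 = 2.19 × 10^-9
pKa = -log(2.19 × 10^-9) = 8.66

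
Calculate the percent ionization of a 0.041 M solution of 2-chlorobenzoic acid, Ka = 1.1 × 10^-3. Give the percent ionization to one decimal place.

15.1%

ClC6H4COOH ⇌ ClC6H4COO- + H+; let x = [H+] at equilibrium.
Solve x² + 0.0011x − 4.51e-05 = 0 → x = 6.19 × 10^-3 M
Fraction ionized = 6.19 × 10^-3 / 0.041 = 0.1510 → 15.1%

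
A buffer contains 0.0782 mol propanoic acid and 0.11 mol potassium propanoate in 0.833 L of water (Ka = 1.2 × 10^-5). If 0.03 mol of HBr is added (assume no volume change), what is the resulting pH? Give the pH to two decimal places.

Added H+ converts CH3CH2COO- to CH3CH2COOH: CH3CH2COOH → 0.108 mol, CH3CH2COO- → 0.08 mol.
pKa = −log(1.2 × 10^-5) = 4.921
pH = pKa + log([A⁻]/[HA]) = 4.921 + log(0.08/0.108) = 4.921 -0.130

pH = 4.79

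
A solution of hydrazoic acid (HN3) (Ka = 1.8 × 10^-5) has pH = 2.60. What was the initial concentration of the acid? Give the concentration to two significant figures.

[H+] = 10^(-2.60) = 2.51 × 10^-3 M = x
Ka = x²/(C₀ − x) ⇒ C₀ = x + x²/Ka
C₀ = 2.51 × 10^-3 + (2.51 × 10^-3)²/(1.8 × 10^-5) = 3.53 × 10^-1 M

C₀ = 3.5 × 10^-1 M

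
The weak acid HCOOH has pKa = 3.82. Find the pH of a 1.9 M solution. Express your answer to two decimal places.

HCOOH ⇌ HCOO- + H+
Ka = 10^(−3.82) = 1.51 × 10^-4
Let x = [H+] at equilibrium. Ka = x²/(1.9 − x).
Assume x ≪ 1.9: x ≈ √(1.51 × 10^-4 × 1.9) = 1.69 × 10^-2 M
(x/C₀ = 0.89% < 5%, so the approximation holds.)
pH = −log(1.69 × 10^-2) = 1.77

pH = 1.77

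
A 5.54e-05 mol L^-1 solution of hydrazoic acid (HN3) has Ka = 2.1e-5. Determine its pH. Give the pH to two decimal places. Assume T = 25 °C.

pH = 4.60

HN3 ⇌ N3- + H+
Ka = [H+]²/(5.54e-05 − [H+]) = 2.1 × 10^-5
The 5% rule fails; solving [H+]² + Ka·[H+] − Ka·C₀ = 0 exactly:
[H+] = (−Ka + √(Ka² + 4·Ka·C₀))/2 = 2.52 × 10^-5 M
pH = −log[H+] = −log(2.52 × 10^-5) = 4.60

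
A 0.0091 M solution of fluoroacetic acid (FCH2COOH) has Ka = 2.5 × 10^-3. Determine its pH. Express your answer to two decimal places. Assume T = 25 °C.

pH = 2.43

FCH2COOH ⇌ FCH2COO- + H+
From the ICE table, Ka = x²/(0.0091 − x) = 2.5 × 10^-3.
The 5% rule fails; solving x² + Ka·x − Ka·C₀ = 0 exactly:
x = [−0.0025 + √(0.0025² + 9.1e-05)]/2 = 3.68 × 10^-3 M
pH = −log[H+] = −log(3.68 × 10^-3) = 2.43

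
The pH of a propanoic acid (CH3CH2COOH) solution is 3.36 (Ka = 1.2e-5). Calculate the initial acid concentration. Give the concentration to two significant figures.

[H+] = 10^(-3.36) = 4.37 × 10^-4 M = x
Ka = x²/(C₀ − x) ⇒ C₀ = x + x²/Ka
C₀ = 4.37 × 10^-4 + (4.37 × 10^-4)²/(1.2 × 10^-5) = 1.64 × 10^-2 M

C₀ = 1.6 × 10^-2 M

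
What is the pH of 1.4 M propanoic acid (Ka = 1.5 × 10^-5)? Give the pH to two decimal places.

pH = 2.34

CH3CH2COOH ⇌ CH3CH2COO- + H+
From the ICE table, Ka = x²/(1.4 − x) = 1.5 × 10^-5.
Neglecting x in the denominator: x = √(1.5 × 10^-5 × 1.4) = 4.58 × 10^-3 M
pH = −log(4.58 × 10^-3) = 2.34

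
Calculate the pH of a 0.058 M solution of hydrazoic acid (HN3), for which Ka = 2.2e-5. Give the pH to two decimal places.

HN3 ⇌ N3- + H+
From the ICE table, Ka = [H+]²/(0.058 − [H+]) = 2.2 × 10^-5.
Neglecting [H+] in the denominator: [H+] = √(2.2 × 10^-5 × 0.058) = 1.13 × 10^-3 M
pH = −log[H+] = −log(1.13 × 10^-3) = 2.95

pH = 2.95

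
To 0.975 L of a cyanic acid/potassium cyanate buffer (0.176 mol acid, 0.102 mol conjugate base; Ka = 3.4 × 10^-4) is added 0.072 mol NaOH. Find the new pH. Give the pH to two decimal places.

OH- converts HOCN to OCN-: HOCN → 0.104 mol, OCN- → 0.174 mol.
pKa = −log(3.4 × 10^-4) = 3.469
pH = pKa + log(n_OCN-/n_HOCN) = 3.469 + log(0.174/0.104) = 3.469 + (+0.224)

pH = 3.69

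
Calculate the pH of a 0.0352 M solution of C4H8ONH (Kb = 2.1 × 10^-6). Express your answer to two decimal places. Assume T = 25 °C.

pH = 10.43

C4H8ONH + H2O ⇌ C4H8ONH2+ + OH-
From the ICE table, Kb = [OH-]²/(0.0352 − [OH-]) = 2.1 × 10^-6.
Assume [OH-] ≪ 0.0352: [OH-] ≈ √(2.1 × 10^-6 × 0.0352) = 2.72 × 10^-4 M
pOH = −log(2.72 × 10^-4) = 3.57; pH = 14.00 − 3.57 = 10.43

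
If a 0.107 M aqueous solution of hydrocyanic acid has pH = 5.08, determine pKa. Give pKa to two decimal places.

[H+] = 10^(-5.08) = 8.32 × 10^-6 M
At equilibrium [HA] = 0.107 − 8.32 × 10^-6 = 1.07 × 10^-1 M
Ka = [H+][A-]/[HA] = (8.32 × 10^-6)² / 1.07 × 10^-1 = 6.47 × 10^-10
pKa = -log(6.47 × 10^-10) = 9.19

pKa = 9.19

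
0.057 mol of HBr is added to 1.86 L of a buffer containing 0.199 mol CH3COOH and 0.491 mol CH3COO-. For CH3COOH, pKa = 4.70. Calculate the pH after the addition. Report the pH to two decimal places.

After neutralization: n(CH3COOH) = 0.256 mol, n(CH3COO-) = 0.434 mol.
Henderson–Hasselbalch with mole ratio 0.434/0.256: pH = 4.70 + (+0.229)

pH = 4.93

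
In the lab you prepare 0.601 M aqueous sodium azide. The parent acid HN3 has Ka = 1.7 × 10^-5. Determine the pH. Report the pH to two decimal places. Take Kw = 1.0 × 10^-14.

pH = 9.27

N3- is the conjugate base of the weak acid HN3.
Kb = Kw/Ka = 1.0×10^-14 / 1.7 × 10^-5 = 5.88 × 10^-10
From the ICE table, Kb = [OH-]²/(0.601 − [OH-]) = 5.88 × 10^-10.
Since Kb ≪ C₀, [OH-] ≈ √(Kb·C₀) = 1.88 × 10^-5 M.
([OH-]/C₀ = 0.0031% < 5%, so the approximation holds.)
pOH = −log(1.88 × 10^-5) = 4.73; pH = 14.00 − 4.73 = 9.27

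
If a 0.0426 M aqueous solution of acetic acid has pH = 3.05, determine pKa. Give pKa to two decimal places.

pKa = 4.72

[H+] = 10^(-3.05) = 8.91 × 10^-4 M
At equilibrium [HA] = 0.0426 − 8.91 × 10^-4 = 4.17 × 10^-2 M
Ka = [H+][A-]/[HA] = (8.91 × 10^-4)² / 4.17 × 10^-2 = 1.90 × 10^-5
pKa = -log(1.90 × 10^-5) = 4.72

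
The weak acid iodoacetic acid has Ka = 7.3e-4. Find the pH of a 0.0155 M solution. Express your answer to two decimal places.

pH = 2.52

ICH2COOH ⇌ ICH2COO- + H+
Ka = x²/(0.0155 − x) = 7.3 × 10^-4
Here C₀/Ka ≈ 21.2, so the small-x approximation fails. Use the quadratic:
x = [−0.00073 + √(0.00073² + 4.53e-05)]/2 = 3.02 × 10^-3 M
pH = −log(3.02 × 10^-3) = 2.52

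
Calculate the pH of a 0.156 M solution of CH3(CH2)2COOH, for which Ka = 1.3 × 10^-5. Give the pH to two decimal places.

pH = 2.85

CH3(CH2)2COOH ⇌ CH3(CH2)2COO- + H+
Ka = x²/(0.156 − x) = 1.3 × 10^-5
Assume x ≪ 0.156: x ≈ √(1.3 × 10^-5 × 0.156) = 1.42 × 10^-3 M
(x/C₀ = 0.91% < 5%, so the approximation holds.)
pH = −log[H+] = −log(1.42 × 10^-3) = 2.85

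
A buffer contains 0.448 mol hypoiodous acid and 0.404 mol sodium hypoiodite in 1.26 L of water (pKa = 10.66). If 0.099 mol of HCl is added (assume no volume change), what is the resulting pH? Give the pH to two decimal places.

pH = 10.41

After neutralization: n(HOI) = 0.547 mol, n(OI-) = 0.305 mol.
pH = pKa + log(n_OI-/n_HOI) = 10.66 + log(0.305/0.547) = 10.66 + (-0.254)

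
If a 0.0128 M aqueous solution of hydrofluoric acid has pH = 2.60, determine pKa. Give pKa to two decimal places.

[H+] = 10^(-2.60) = 2.51 × 10^-3 M
At equilibrium [HA] = 0.0128 − 2.51 × 10^-3 = 1.03 × 10^-2 M
Ka = [H+][A-]/[HA] = (2.51 × 10^-3)² / 1.03 × 10^-2 = 6.12 × 10^-4
pKa = -log(6.12 × 10^-4) = 3.21

pKa = 3.21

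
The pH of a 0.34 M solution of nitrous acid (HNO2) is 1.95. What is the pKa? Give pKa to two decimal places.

[H+] = 10^(-1.95) = 1.12 × 10^-2 M
At equilibrium [HA] = 0.34 − 1.12 × 10^-2 = 3.29 × 10^-1 M
Ka = [H+][A-]/[HA] = (1.12 × 10^-2)² / 3.29 × 10^-1 = 3.81 × 10^-4
pKa = -log(3.81 × 10^-4) = 3.42

pKa = 3.42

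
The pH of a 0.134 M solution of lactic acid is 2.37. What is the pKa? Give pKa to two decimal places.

pKa = 3.85

[H+] = 10^(-2.37) = 4.27 × 10^-3 M
At equilibrium [HA] = 0.134 − 4.27 × 10^-3 = 1.30 × 10^-1 M
Ka = [H+][A-]/[HA] = (4.27 × 10^-3)² / 1.30 × 10^-1 = 1.40 × 10^-4
pKa = -log(1.40 × 10^-4) = 3.85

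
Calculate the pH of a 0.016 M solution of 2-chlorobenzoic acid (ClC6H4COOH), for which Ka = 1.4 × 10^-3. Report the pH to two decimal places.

pH = 2.39

ClC6H4COOH ⇌ ClC6H4COO- + H+
Ka = [H+]²/(0.016 − [H+]) = 1.4 × 10^-3
The 5% rule fails; solving [H+]² + Ka·[H+] − Ka·C₀ = 0 exactly:
[H+] = (−Ka + √(Ka² + 4·Ka·C₀))/2 = 4.08 × 10^-3 M
pH = −log(4.08 × 10^-3) = 2.39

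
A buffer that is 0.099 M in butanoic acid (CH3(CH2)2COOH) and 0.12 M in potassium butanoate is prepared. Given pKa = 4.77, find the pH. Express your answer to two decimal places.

Using pH = pKa + log([base]/[acid]) with [base]/[acid] = 0.12/0.099:
pH = 4.77 + (+0.084) = 4.85

pH = 4.85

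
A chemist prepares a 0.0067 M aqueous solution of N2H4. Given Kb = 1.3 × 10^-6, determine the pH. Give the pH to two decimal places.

pH = 9.97

N2H4 + H2O ⇌ N2H5+ + OH-
Let x = [OH-] at equilibrium. Kb = x²/(0.0067 − x).
Neglecting x in the denominator: x = √(1.3 × 10^-6 × 0.0067) = 9.33 × 10^-5 M
pOH = −log(9.33 × 10^-5) = 4.03; pH = 14.00 − 4.03 = 9.97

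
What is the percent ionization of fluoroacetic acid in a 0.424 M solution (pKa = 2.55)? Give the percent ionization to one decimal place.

7.8%

FCH2COOH ⇌ FCH2COO- + H+; let x = [H+] at equilibrium.
Ka = 10^(−2.55) = 2.82 × 10^-3
Ka = x²/(C₀ − x); solving the quadratic gives x = 3.32 × 10^-2 M.
% ionization = x/C₀ × 100% = 3.32 × 10^-2/0.424 × 100% = 7.8%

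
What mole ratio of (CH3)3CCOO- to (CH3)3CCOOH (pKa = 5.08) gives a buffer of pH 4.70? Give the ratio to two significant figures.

ratio = 0.42

pH = pKa + log(r) ⇒ log(r) = 4.70 − 5.08 = -0.38
r = [(CH3)3CCOO-]/[(CH3)3CCOOH] = 10^(-0.38) = 0.417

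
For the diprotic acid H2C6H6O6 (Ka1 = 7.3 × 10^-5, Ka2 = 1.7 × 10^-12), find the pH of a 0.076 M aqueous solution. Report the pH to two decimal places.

pH = 2.63

Ka1 ≫ Ka2, so treat the first dissociation as the only significant source of H+.
Ka1 = x²/(0.076 − x) = 7.3 × 10^-5
x ≈ √(7.3 × 10^-5 × 0.076) = 2.36 × 10^-3 M
pH = −log(2.36 × 10^-3) = 2.63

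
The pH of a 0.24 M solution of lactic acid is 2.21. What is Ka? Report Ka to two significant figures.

Ka = 1.6 × 10^-4

[H+] = 10^(-2.21) = 6.17 × 10^-3 M
At equilibrium [HA] = 0.24 − 6.17 × 10^-3 = 2.34 × 10^-1 M
Ka = [H+][A-]/[HA] = (6.17 × 10^-3)² / 2.34 × 10^-1 = 1.6 × 10^-4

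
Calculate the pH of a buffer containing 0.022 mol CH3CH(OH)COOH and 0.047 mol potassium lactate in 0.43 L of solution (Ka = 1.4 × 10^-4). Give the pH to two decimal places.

pH = 4.18

pKa = −log(1.4 × 10^-4) = 3.854
pH = pKa + log([A⁻]/[HA]) = 3.854 + log(0.047/0.022)
pH = 3.854 + (+0.330) = 4.18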